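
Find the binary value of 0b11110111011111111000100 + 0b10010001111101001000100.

0b110001001011101000001000

Add column by column in base 2, right to left:
  0+0 = 0
  0+0 = 0
  1+1 = 0 carry 1
  0+0+1 = 1
  0+0 = 0
  0+0 = 0
  1+1 = 0 carry 1
  1+0+1 = 0 carry 1
  1+0+1 = 0 carry 1
  1+1+1 = 1 carry 1
  1+0+1 = 0 carry 1
  1+1+1 = 1 carry 1
  1+1+1 = 1 carry 1
  1+1+1 = 1 carry 1
  0+1+1 = 0 carry 1
  1+1+1 = 1 carry 1
  1+0+1 = 0 carry 1
  1+0+1 = 0 carry 1
  0+0+1 = 1
  1+1 = 0 carry 1
  1+0+1 = 0 carry 1
  1+0+1 = 0 carry 1
  1+1+1 = 1 carry 1
  final carry 1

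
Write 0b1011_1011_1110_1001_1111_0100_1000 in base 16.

0xbbe9f48

Group the bits into nibbles: 1011 1011 1110 1001 1111 0100 1000 → bbe9f48.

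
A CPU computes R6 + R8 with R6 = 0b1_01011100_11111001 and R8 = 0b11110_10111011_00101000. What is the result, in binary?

Add column by column in base 2, right to left:
  1+0 = 1
  0+0 = 0
  0+0 = 0
  1+1 = 0 carry 1
  1+0+1 = 0 carry 1
  1+1+1 = 1 carry 1
  1+0+1 = 0 carry 1
  1+0+1 = 0 carry 1
  0+1+1 = 0 carry 1
  0+1+1 = 0 carry 1
  1+0+1 = 0 carry 1
  1+1+1 = 1 carry 1
  1+1+1 = 1 carry 1
  0+1+1 = 0 carry 1
  1+0+1 = 0 carry 1
  0+1+1 = 0 carry 1
  1+0+1 = 0 carry 1
  0+1+1 = 0 carry 1
  0+1+1 = 0 carry 1
  0+1+1 = 0 carry 1
  0+1+1 = 0 carry 1
  final carry 1

0b1000000001100000100001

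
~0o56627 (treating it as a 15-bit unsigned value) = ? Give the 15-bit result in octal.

0o21150

Each oct digit d becomes 7−d:
  5→2, 6→1, 6→1, 2→5, 7→0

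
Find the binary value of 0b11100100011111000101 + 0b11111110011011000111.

0b111100010111010001100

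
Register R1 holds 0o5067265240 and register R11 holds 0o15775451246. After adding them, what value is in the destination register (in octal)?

0o23064736506

Add column by column in base 8, right to left:
  0+6 = 6
  4+4 = 0 carry 1
  2+2+1 = 5
  5+1 = 6
  6+5 = 3 carry 1
  2+4+1 = 7
  7+5 = 4 carry 1
  6+7+1 = 6 carry 1
  0+7+1 = 0 carry 1
  5+5+1 = 3 carry 1
  0+1+1 = 2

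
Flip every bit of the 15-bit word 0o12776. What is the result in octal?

Each oct digit d becomes 7−d:
  1→6, 2→5, 7→0, 7→0, 6→1

0o65001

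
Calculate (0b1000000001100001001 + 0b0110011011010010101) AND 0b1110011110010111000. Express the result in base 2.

Add column by column in base 2, right to left:
  1+1 = 0 carry 1
  0+0+1 = 1
  0+1 = 1
  1+0 = 1
  0+1 = 1
  0+0 = 0
  0+0 = 0
  0+1 = 1
  1+0 = 1
  1+1 = 0 carry 1
  0+1+1 = 0 carry 1
  0+0+1 = 1
  0+1 = 1
  0+1 = 1
  0+0 = 0
  0+0 = 0
  0+1 = 1
  0+1 = 1
  1+0 = 1
Sum = 0b1110011100110011110; now AND with 0b1110011110010111000:
  1110011100110011110
& 1110011110010111000
= 1110011100010011000

0b1110011100010011000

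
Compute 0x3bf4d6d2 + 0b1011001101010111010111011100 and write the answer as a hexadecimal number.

0b1011001101010111010111011100 = 0xb3575dc in hexadecimal.
Add column by column in base 16, right to left:
  2+c = e
  d+d = a carry 1
  6+5+1 = c
  d+7 = 4 carry 1
  4+5+1 = a
  f+3 = 2 carry 1
  b+b+1 = 7 carry 1
  3+0+1 = 4

0x472a4cae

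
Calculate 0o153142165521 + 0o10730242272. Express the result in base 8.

Add column by column in base 8, right to left:
  1+2 = 3
  2+7 = 1 carry 1
  5+2+1 = 0 carry 1
  5+2+1 = 0 carry 1
  6+4+1 = 3 carry 1
  1+2+1 = 4
  2+0 = 2
  4+3 = 7
  1+7 = 0 carry 1
  3+0+1 = 4
  5+1 = 6
  1+0 = 1

0o164072430013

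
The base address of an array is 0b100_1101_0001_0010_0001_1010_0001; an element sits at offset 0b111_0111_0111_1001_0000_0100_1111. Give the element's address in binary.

0b1100010010001011000111110000

Add column by column in base 2, right to left:
  1+1 = 0 carry 1
  0+1+1 = 0 carry 1
  0+1+1 = 0 carry 1
  0+1+1 = 0 carry 1
  0+0+1 = 1
  1+0 = 1
  0+1 = 1
  1+0 = 1
  1+0 = 1
  0+0 = 0
  0+0 = 0
  0+0 = 0
  0+1 = 1
  1+0 = 1
  0+0 = 0
  0+1 = 1
  1+1 = 0 carry 1
  0+1+1 = 0 carry 1
  0+1+1 = 0 carry 1
  0+0+1 = 1
  1+1 = 0 carry 1
  0+1+1 = 0 carry 1
  1+1+1 = 1 carry 1
  1+0+1 = 0 carry 1
  0+1+1 = 0 carry 1
  0+1+1 = 0 carry 1
  1+1+1 = 1 carry 1
  final carry 1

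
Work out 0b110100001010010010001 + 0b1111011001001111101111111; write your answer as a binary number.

0b10000001101011010000010000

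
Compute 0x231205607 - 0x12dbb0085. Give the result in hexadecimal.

Subtract column by column in base 16:
  7-5 → 2
  0-8 → 8 (borrow)
  6-0-1 → 5
  5-0 → 5
  0-b → 5 (borrow)
  2-b-1 → 6 (borrow)
  1-d-1 → 3 (borrow)
  3-2-1 → 0
  2-1 → 1

0x103655582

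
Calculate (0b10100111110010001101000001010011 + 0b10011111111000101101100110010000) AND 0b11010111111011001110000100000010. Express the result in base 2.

Add column by column in base 2, right to left:
  1+0 = 1
  1+0 = 1
  0+0 = 0
  0+0 = 0
  1+1 = 0 carry 1
  0+0+1 = 1
  1+0 = 1
  0+1 = 1
  0+1 = 1
  0+0 = 0
  0+0 = 0
  0+1 = 1
  1+1 = 0 carry 1
  0+0+1 = 1
  1+1 = 0 carry 1
  1+1+1 = 1 carry 1
  0+0+1 = 1
  0+1 = 1
  0+0 = 0
  1+0 = 1
  0+0 = 0
  0+1 = 1
  1+1 = 0 carry 1
  1+1+1 = 1 carry 1
  1+1+1 = 1 carry 1
  1+1+1 = 1 carry 1
  1+1+1 = 1 carry 1
  0+1+1 = 0 carry 1
  0+1+1 = 0 carry 1
  1+0+1 = 0 carry 1
  0+0+1 = 1
  1+1 = 0 carry 1
  final carry 1
Sum = 0b101000111101010111010100111100011; now AND with 0b11010111111011001110000100000010:
  101000111101010111010100111100011
& 011010111111011001110000100000010
= 001000111101010001010000100000010

0b1000111101010001010000100000010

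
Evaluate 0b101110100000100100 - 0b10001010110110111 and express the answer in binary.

0b11101001001101101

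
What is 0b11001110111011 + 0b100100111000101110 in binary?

Add column by column in base 2, right to left:
  1+0 = 1
  1+1 = 0 carry 1
  0+1+1 = 0 carry 1
  1+1+1 = 1 carry 1
  1+0+1 = 0 carry 1
  1+1+1 = 1 carry 1
  0+0+1 = 1
  1+0 = 1
  1+0 = 1
  1+1 = 0 carry 1
  0+1+1 = 0 carry 1
  0+1+1 = 0 carry 1
  1+0+1 = 0 carry 1
  1+0+1 = 0 carry 1
  0+1+1 = 0 carry 1
  0+0+1 = 1
  0+0 = 0
  0+1 = 1

0b101000000111101001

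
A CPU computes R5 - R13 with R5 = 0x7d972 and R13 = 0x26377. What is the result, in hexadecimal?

Subtract column by column in base 16:
  2-7 → b (borrow)
  7-7-1 → f (borrow)
  9-3-1 → 5
  d-6 → 7
  7-2 → 5

0x575fb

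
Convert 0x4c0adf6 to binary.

0b100110000001010110111110110

Expand each hex digit to 4 bits: 4=0100 c=1100 0=0000 a=1010 d=1101 f=1111 6=0110.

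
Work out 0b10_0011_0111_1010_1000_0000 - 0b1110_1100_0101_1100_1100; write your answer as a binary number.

Subtract column by column in base 2:
  0-0 → 0
  0-0 → 0
  0-1 → 1 (borrow)
  0-1-1 → 0 (borrow)
  0-0-1 → 1 (borrow)
  0-0-1 → 1 (borrow)
  0-1-1 → 0 (borrow)
  1-1-1 → 1 (borrow)
  0-1-1 → 0 (borrow)
  1-0-1 → 0
  0-1 → 1 (borrow)
  1-0-1 → 0
  1-0 → 1
  1-0 → 1
  1-1 → 0
  0-1 → 1 (borrow)
  1-0-1 → 0
  1-1 → 0
  0-1 → 1 (borrow)
  0-1-1 → 0 (borrow)
  0-0-1 → 1 (borrow)
  1-0-1 → 0

0b101001011010010110100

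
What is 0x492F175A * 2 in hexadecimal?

0x925E2EB4

Multiply each base-16 digit by 2, carrying:
  A×2 = 20 → write 4 carry 1
  5×2+1 = 11 → write B
  7×2 = 14 → write E
  1×2 = 2 → write 2
  F×2 = 30 → write E carry 1
  2×2+1 = 5 → write 5
  9×2 = 18 → write 2 carry 1
  4×2+1 = 9 → write 9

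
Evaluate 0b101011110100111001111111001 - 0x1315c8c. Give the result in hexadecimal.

0x449176d

0b101011110100111001111111001 = 0x57a73f9 in hexadecimal.
Subtract column by column in base 16:
  9-c → d (borrow)
  f-8-1 → 6
  3-c → 7 (borrow)
  7-5-1 → 1
  a-1 → 9
  7-3 → 4
  5-1 → 4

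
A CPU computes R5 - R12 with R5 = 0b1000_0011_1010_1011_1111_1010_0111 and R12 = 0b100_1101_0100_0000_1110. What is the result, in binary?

Subtract column by column in base 2:
  1-0 → 1
  1-1 → 0
  1-1 → 0
  0-1 → 1 (borrow)
  0-0-1 → 1 (borrow)
  1-0-1 → 0
  0-0 → 0
  1-0 → 1
  1-0 → 1
  1-0 → 1
  1-1 → 0
  1-0 → 1
  1-1 → 0
  1-0 → 1
  0-1 → 1 (borrow)
  1-1-1 → 1 (borrow)
  0-0-1 → 1 (borrow)
  1-0-1 → 0
  0-1 → 1 (borrow)
  1-0-1 → 0
  1-0 → 1
  1-0 → 1
  0-0 → 0
  0-0 → 0
  0-0 → 0
  0-0 → 0
  0-0 → 0
  1-0 → 1

0b1000001101011110101110011001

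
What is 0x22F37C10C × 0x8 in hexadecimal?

Multiply each base-16 digit by 8, carrying:
  C×8 = 96 → write 0 carry 6
  0×8+6 = 6 → write 6
  1×8 = 8 → write 8
  C×8 = 96 → write 0 carry 6
  7×8+6 = 62 → write E carry 3
  3×8+3 = 27 → write B carry 1
  F×8+1 = 121 → write 9 carry 7
  2×8+7 = 23 → write 7 carry 1
  2×8+1 = 17 → write 1 carry 1
  remaining carry: 1

0x1179BE0860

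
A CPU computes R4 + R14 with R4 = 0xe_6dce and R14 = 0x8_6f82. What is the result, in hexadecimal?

0x16dd50

Add column by column in base 16, right to left:
  e+2 = 0 carry 1
  c+8+1 = 5 carry 1
  d+f+1 = d carry 1
  6+6+1 = d
  e+8 = 6 carry 1
  final carry 1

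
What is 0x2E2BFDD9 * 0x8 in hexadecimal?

0x1715FEEC8

Multiply each base-16 digit by 8, carrying:
  9×8 = 72 → write 8 carry 4
  D×8+4 = 108 → write C carry 6
  D×8+6 = 110 → write E carry 6
  F×8+6 = 126 → write E carry 7
  B×8+7 = 95 → write F carry 5
  2×8+5 = 21 → write 5 carry 1
  E×8+1 = 113 → write 1 carry 7
  2×8+7 = 23 → write 7 carry 1
  remaining carry: 1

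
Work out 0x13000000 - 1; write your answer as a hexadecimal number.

0x12FFFFFF

The trailing 6 digits are 0, so subtracting 1 borrows through: they become F and the next digit up decrements.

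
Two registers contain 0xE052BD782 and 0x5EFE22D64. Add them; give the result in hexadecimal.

Add column by column in base 16, right to left:
  2+4 = 6
  8+6 = E
  7+D = 4 carry 1
  D+2+1 = 0 carry 1
  B+2+1 = E
  2+E = 0 carry 1
  5+F+1 = 5 carry 1
  0+E+1 = F
  E+5 = 3 carry 1
  final carry 1

0x13F50E04E6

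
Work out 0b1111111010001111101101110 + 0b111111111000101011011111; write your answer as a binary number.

0b10111111001010101001001101

Add column by column in base 2, right to left:
  0+1 = 1
  1+1 = 0 carry 1
  1+1+1 = 1 carry 1
  1+1+1 = 1 carry 1
  0+1+1 = 0 carry 1
  1+0+1 = 0 carry 1
  1+1+1 = 1 carry 1
  0+1+1 = 0 carry 1
  1+0+1 = 0 carry 1
  1+1+1 = 1 carry 1
  1+0+1 = 0 carry 1
  1+1+1 = 1 carry 1
  1+0+1 = 0 carry 1
  0+0+1 = 1
  0+0 = 0
  0+1 = 1
  1+1 = 0 carry 1
  0+1+1 = 0 carry 1
  1+1+1 = 1 carry 1
  1+1+1 = 1 carry 1
  1+1+1 = 1 carry 1
  1+1+1 = 1 carry 1
  1+1+1 = 1 carry 1
  1+1+1 = 1 carry 1
  1+0+1 = 0 carry 1
  final carry 1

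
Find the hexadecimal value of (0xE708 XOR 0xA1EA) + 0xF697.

0x13D79

First 0xE708 XOR 0xA1EA = 0x46E2.
Add column by column in base 16, right to left:
  2+7 = 9
  E+9 = 7 carry 1
  6+6+1 = D
  4+F = 3 carry 1
  final carry 1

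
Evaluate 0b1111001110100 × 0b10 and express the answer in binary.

0b11110011101000

Multiply each base-2 digit by 2, carrying:
  0×2 = 0 → write 0
  0×2 = 0 → write 0
  1×2 = 2 → write 0 carry 1
  0×2+1 = 1 → write 1
  1×2 = 2 → write 0 carry 1
  1×2+1 = 3 → write 1 carry 1
  1×2+1 = 3 → write 1 carry 1
  0×2+1 = 1 → write 1
  0×2 = 0 → write 0
  1×2 = 2 → write 0 carry 1
  1×2+1 = 3 → write 1 carry 1
  1×2+1 = 3 → write 1 carry 1
  1×2+1 = 3 → write 1 carry 1
  remaining carry: 1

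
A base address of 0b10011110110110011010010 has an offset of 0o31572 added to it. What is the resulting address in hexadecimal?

0x4FA04C

0b10011110110110011010010 = 0x4F6CD2 in hexadecimal.
0o31572 = 0x337A in hexadecimal.
Add column by column in base 16, right to left:
  2+A = C
  D+7 = 4 carry 1
  C+3+1 = 0 carry 1
  6+3+1 = A
  F+0 = F
  4+0 = 4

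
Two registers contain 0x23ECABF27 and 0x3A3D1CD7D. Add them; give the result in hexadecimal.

0x5E29C8CA4

Add column by column in base 16, right to left:
  7+D = 4 carry 1
  2+7+1 = A
  F+D = C carry 1
  B+C+1 = 8 carry 1
  A+1+1 = C
  C+D = 9 carry 1
  E+3+1 = 2 carry 1
  3+A+1 = E
  2+3 = 5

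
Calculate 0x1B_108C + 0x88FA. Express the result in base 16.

0x1B9986

Add column by column in base 16, right to left:
  C+A = 6 carry 1
  8+F+1 = 8 carry 1
  0+8+1 = 9
  1+8 = 9
  B+0 = B
  1+0 = 1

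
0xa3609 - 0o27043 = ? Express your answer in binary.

0b10100000011111100110

0xa3609 = 0b10100011011000001001 in binary.
0o27043 = 0b10111000100011 in binary.
Subtract column by column in base 2:
  1-1 → 0
  0-1 → 1 (borrow)
  0-0-1 → 1 (borrow)
  1-0-1 → 0
  0-0 → 0
  0-1 → 1 (borrow)
  0-0-1 → 1 (borrow)
  0-0-1 → 1 (borrow)
  0-0-1 → 1 (borrow)
  1-1-1 → 1 (borrow)
  1-1-1 → 1 (borrow)
  0-1-1 → 0 (borrow)
  1-0-1 → 0
  1-1 → 0
  0-0 → 0
  0-0 → 0
  0-0 → 0
  1-0 → 1
  0-0 → 0
  1-0 → 1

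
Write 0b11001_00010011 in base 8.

0o14423

Group the bits in threes: 001 100 100 010 011 → 14423.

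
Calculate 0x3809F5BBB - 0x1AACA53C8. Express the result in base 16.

Subtract column by column in base 16:
  B-8 → 3
  B-C → F (borrow)
  B-3-1 → 7
  5-5 → 0
  F-A → 5
  9-C → D (borrow)
  0-A-1 → 5 (borrow)
  8-A-1 → D (borrow)
  3-1-1 → 1

0x1D5D507F3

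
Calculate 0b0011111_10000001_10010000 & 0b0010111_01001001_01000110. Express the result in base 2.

0b00101110000000100000000

AND bit by bit (1 only where both bits are 1):
  00111111000000110010000
& 00101110100100101000110
= 00101110000000100000000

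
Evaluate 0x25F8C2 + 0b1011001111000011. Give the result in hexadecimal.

0x26AC85

0b1011001111000011 = 0xB3C3 in hexadecimal.
Add column by column in base 16, right to left:
  2+3 = 5
  C+C = 8 carry 1
  8+3+1 = C
  F+B = A carry 1
  5+0+1 = 6
  2+0 = 2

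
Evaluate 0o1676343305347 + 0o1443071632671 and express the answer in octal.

Add column by column in base 8, right to left:
  7+1 = 0 carry 1
  4+7+1 = 4 carry 1
  3+6+1 = 2 carry 1
  5+2+1 = 0 carry 1
  0+3+1 = 4
  3+6 = 1 carry 1
  3+1+1 = 5
  4+7 = 3 carry 1
  3+0+1 = 4
  6+3 = 1 carry 1
  7+4+1 = 4 carry 1
  6+4+1 = 3 carry 1
  1+1+1 = 3

0o3341435140240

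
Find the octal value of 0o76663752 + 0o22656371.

0o121542343

Add column by column in base 8, right to left:
  2+1 = 3
  5+7 = 4 carry 1
  7+3+1 = 3 carry 1
  3+6+1 = 2 carry 1
  6+5+1 = 4 carry 1
  6+6+1 = 5 carry 1
  6+2+1 = 1 carry 1
  7+2+1 = 2 carry 1
  final carry 1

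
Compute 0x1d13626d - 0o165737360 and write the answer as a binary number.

0x1d13626d = 0b11101000100110110001001101101 in binary.
0o165737360 = 0b1110101111011111011110000 in binary.
Subtract column by column in base 2:
  1-0 → 1
  0-0 → 0
  1-0 → 1
  1-0 → 1
  0-1 → 1 (borrow)
  1-1-1 → 1 (borrow)
  1-1-1 → 1 (borrow)
  0-1-1 → 0 (borrow)
  0-0-1 → 1 (borrow)
  1-1-1 → 1 (borrow)
  0-1-1 → 0 (borrow)
  0-1-1 → 0 (borrow)
  0-1-1 → 0 (borrow)
  1-1-1 → 1 (borrow)
  1-0-1 → 0
  0-1 → 1 (borrow)
  1-1-1 → 1 (borrow)
  1-1-1 → 1 (borrow)
  0-1-1 → 0 (borrow)
  0-0-1 → 1 (borrow)
  1-1-1 → 1 (borrow)
  0-0-1 → 1 (borrow)
  0-1-1 → 0 (borrow)
  0-1-1 → 0 (borrow)
  1-1-1 → 1 (borrow)
  0-0-1 → 1 (borrow)
  1-0-1 → 0
  1-0 → 1
  1-0 → 1

0b11011001110111010001101111101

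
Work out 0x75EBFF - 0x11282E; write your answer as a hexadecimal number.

Subtract column by column in base 16:
  F-E → 1
  F-2 → D
  B-8 → 3
  E-2 → C
  5-1 → 4
  7-1 → 6

0x64C3D1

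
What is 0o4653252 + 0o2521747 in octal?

Add column by column in base 8, right to left:
  2+7 = 1 carry 1
  5+4+1 = 2 carry 1
  2+7+1 = 2 carry 1
  3+1+1 = 5
  5+2 = 7
  6+5 = 3 carry 1
  4+2+1 = 7

0o7375221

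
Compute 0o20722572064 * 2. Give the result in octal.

Multiply each base-8 digit by 2, carrying:
  4×2 = 8 → write 0 carry 1
  6×2+1 = 13 → write 5 carry 1
  0×2+1 = 1 → write 1
  2×2 = 4 → write 4
  7×2 = 14 → write 6 carry 1
  5×2+1 = 11 → write 3 carry 1
  2×2+1 = 5 → write 5
  2×2 = 4 → write 4
  7×2 = 14 → write 6 carry 1
  0×2+1 = 1 → write 1
  2×2 = 4 → write 4

0o41645364150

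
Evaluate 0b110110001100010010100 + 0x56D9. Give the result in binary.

0b110110110111101101101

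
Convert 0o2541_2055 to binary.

0b10101100001010000101101

Each octal digit is 3 bits: 2=010 5=101 4=100 1=001 2=010 0=000 5=101 5=101.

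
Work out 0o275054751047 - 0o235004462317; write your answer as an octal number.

0o40050266530

Subtract column by column in base 8:
  7-7 → 0
  4-1 → 3
  0-3 → 5 (borrow)
  1-2-1 → 6 (borrow)
  5-6-1 → 6 (borrow)
  7-4-1 → 2
  4-4 → 0
  5-0 → 5
  0-0 → 0
  5-5 → 0
  7-3 → 4
  2-2 → 0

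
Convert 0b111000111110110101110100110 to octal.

Group the bits in threes: 111 000 111 110 110 101 110 100 110 → 707665646.

0o707665646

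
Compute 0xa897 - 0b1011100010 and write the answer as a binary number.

0b1010010110110101

0xa897 = 0b1010100010010111 in binary.
Subtract column by column in base 2:
  1-0 → 1
  1-1 → 0
  1-0 → 1
  0-0 → 0
  1-0 → 1
  0-1 → 1 (borrow)
  0-1-1 → 0 (borrow)
  1-1-1 → 1 (borrow)
  0-0-1 → 1 (borrow)
  0-1-1 → 0 (borrow)
  0-0-1 → 1 (borrow)
  1-0-1 → 0
  0-0 → 0
  1-0 → 1
  0-0 → 0
  1-0 → 1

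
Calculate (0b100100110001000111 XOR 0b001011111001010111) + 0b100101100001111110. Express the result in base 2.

First 0b100100110001000111 XOR 0b001011111001010111 = 0b101111001000010000.
Add column by column in base 2, right to left:
  0+0 = 0
  0+1 = 1
  0+1 = 1
  0+1 = 1
  1+1 = 0 carry 1
  0+1+1 = 0 carry 1
  0+1+1 = 0 carry 1
  0+0+1 = 1
  0+0 = 0
  1+0 = 1
  0+0 = 0
  0+1 = 1
  1+1 = 0 carry 1
  1+0+1 = 0 carry 1
  1+1+1 = 1 carry 1
  1+0+1 = 0 carry 1
  0+0+1 = 1
  1+1 = 0 carry 1
  final carry 1

0b1010100101010001110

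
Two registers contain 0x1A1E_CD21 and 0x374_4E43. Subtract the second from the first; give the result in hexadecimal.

0x16AA7EDE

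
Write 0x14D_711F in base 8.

0o123270437

Expand each hex digit to 4 bits: 1=0001 4=0100 D=1101 7=0111 1=0001 1=0001 F=1111.
Group the bits in threes: 001 010 011 010 111 000 100 011 111 → 123270437.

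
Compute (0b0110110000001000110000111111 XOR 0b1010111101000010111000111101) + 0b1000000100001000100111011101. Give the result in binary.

First 0b0110110000001000110000111111 XOR 0b1010111101000010111000111101 = 0b1100001101001010001000000010.
Add column by column in base 2, right to left:
  0+1 = 1
  1+0 = 1
  0+1 = 1
  0+1 = 1
  0+1 = 1
  0+0 = 0
  0+1 = 1
  0+1 = 1
  0+1 = 1
  1+0 = 1
  0+0 = 0
  0+1 = 1
  0+0 = 0
  1+0 = 1
  0+0 = 0
  1+1 = 0 carry 1
  0+0+1 = 1
  0+0 = 0
  1+0 = 1
  0+0 = 0
  1+1 = 0 carry 1
  1+0+1 = 0 carry 1
  0+0+1 = 1
  0+0 = 0
  0+0 = 0
  0+0 = 0
  1+0 = 1
  1+1 = 0 carry 1
  final carry 1

0b10100010001010010101111011111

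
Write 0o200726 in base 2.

0b10000000111010110

Each octal digit is 3 bits: 2=010 0=000 0=000 7=111 2=010 6=110.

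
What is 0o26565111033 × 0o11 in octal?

0o314436221363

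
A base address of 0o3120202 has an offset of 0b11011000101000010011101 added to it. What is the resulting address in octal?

0o36170437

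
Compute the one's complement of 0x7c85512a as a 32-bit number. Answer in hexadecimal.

0x837aaed5

Each hex digit d becomes f−d:
  7→8, c→3, 8→7, 5→a, 5→a, 1→e, 2→d, a→5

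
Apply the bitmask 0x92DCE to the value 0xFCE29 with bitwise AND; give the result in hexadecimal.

AND each hex digit independently (no carries):
  F&9=9, C&2=0, E&D=C, 2&C=0, 9&E=8

0x90C08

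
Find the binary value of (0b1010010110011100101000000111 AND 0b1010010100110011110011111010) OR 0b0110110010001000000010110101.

0b1110110110011000100010110111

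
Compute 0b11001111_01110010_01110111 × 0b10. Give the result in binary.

0b1100111101110010011101110

Multiply each base-2 digit by 2, carrying:
  1×2 = 2 → write 0 carry 1
  1×2+1 = 3 → write 1 carry 1
  1×2+1 = 3 → write 1 carry 1
  0×2+1 = 1 → write 1
  1×2 = 2 → write 0 carry 1
  1×2+1 = 3 → write 1 carry 1
  1×2+1 = 3 → write 1 carry 1
  0×2+1 = 1 → write 1
  0×2 = 0 → write 0
  1×2 = 2 → write 0 carry 1
  0×2+1 = 1 → write 1
  0×2 = 0 → write 0
  1×2 = 2 → write 0 carry 1
  1×2+1 = 3 → write 1 carry 1
  1×2+1 = 3 → write 1 carry 1
  0×2+1 = 1 → write 1
  1×2 = 2 → write 0 carry 1
  1×2+1 = 3 → write 1 carry 1
  1×2+1 = 3 → write 1 carry 1
  1×2+1 = 3 → write 1 carry 1
  0×2+1 = 1 → write 1
  0×2 = 0 → write 0
  1×2 = 2 → write 0 carry 1
  1×2+1 = 3 → write 1 carry 1
  remaining carry: 1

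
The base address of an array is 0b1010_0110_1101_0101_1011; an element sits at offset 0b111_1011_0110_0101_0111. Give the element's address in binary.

Add column by column in base 2, right to left:
  1+1 = 0 carry 1
  1+1+1 = 1 carry 1
  0+1+1 = 0 carry 1
  1+0+1 = 0 carry 1
  1+1+1 = 1 carry 1
  0+0+1 = 1
  1+1 = 0 carry 1
  0+0+1 = 1
  1+0 = 1
  0+1 = 1
  1+1 = 0 carry 1
  1+0+1 = 0 carry 1
  0+1+1 = 0 carry 1
  1+1+1 = 1 carry 1
  1+0+1 = 0 carry 1
  0+1+1 = 0 carry 1
  0+1+1 = 0 carry 1
  1+1+1 = 1 carry 1
  0+1+1 = 0 carry 1
  1+0+1 = 0 carry 1
  final carry 1

0b100100010001110110010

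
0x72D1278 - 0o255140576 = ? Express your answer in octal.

0o436050372

0x72D1278 = 0o713211170 in octal.
Subtract column by column in base 8:
  0-6 → 2 (borrow)
  7-7-1 → 7 (borrow)
  1-5-1 → 3 (borrow)
  1-0-1 → 0
  1-4 → 5 (borrow)
  2-1-1 → 0
  3-5 → 6 (borrow)
  1-5-1 → 3 (borrow)
  7-2-1 → 4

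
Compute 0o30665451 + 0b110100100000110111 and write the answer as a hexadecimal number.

0o30665451 = 0x636B29 in hexadecimal.
0b110100100000110111 = 0x34837 in hexadecimal.
Add column by column in base 16, right to left:
  9+7 = 0 carry 1
  2+3+1 = 6
  B+8 = 3 carry 1
  6+4+1 = B
  3+3 = 6
  6+0 = 6

0x66B360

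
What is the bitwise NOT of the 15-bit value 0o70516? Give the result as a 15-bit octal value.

0o07261

Each oct digit d becomes 7−d:
  7→0, 0→7, 5→2, 1→6, 6→1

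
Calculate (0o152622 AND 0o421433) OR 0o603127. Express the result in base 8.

0o603527

0o152622 AND 0o421433 = 0o000422.
Then OR with 0o603127.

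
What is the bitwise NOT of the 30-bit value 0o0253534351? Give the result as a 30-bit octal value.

0o7524243426

Each oct digit d becomes 7−d:
  0→7, 2→5, 5→2, 3→4, 5→2, 3→4, 4→3, 3→4, 5→2, 1→6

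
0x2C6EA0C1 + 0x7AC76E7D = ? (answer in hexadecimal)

0xA7360F3E

Add column by column in base 16, right to left:
  1+D = E
  C+7 = 3 carry 1
  0+E+1 = F
  A+6 = 0 carry 1
  E+7+1 = 6 carry 1
  6+C+1 = 3 carry 1
  C+A+1 = 7 carry 1
  2+7+1 = A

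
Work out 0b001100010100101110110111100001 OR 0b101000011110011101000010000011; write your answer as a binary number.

0b101100011110111111110111100011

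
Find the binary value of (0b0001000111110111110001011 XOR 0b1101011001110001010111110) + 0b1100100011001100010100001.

0b11001000001010010111010110

First 0b0001000111110111110001011 XOR 0b1101011001110001010111110 = 0b1100011110000110100110101.
Add column by column in base 2, right to left:
  1+1 = 0 carry 1
  0+0+1 = 1
  1+0 = 1
  0+0 = 0
  1+0 = 1
  1+1 = 0 carry 1
  0+0+1 = 1
  0+1 = 1
  1+0 = 1
  0+0 = 0
  1+0 = 1
  1+1 = 0 carry 1
  0+1+1 = 0 carry 1
  0+0+1 = 1
  0+0 = 0
  0+1 = 1
  1+1 = 0 carry 1
  1+0+1 = 0 carry 1
  1+0+1 = 0 carry 1
  1+0+1 = 0 carry 1
  0+1+1 = 0 carry 1
  0+0+1 = 1
  0+0 = 0
  1+1 = 0 carry 1
  1+1+1 = 1 carry 1
  final carry 1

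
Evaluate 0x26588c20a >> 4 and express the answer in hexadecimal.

Shifting right by 4 bits = 1 hex digit: drop the last 1.

0x26588c20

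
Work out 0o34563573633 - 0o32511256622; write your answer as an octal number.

0o2052315011

Subtract column by column in base 8:
  3-2 → 1
  3-2 → 1
  6-6 → 0
  3-6 → 5 (borrow)
  7-5-1 → 1
  5-2 → 3
  3-1 → 2
  6-1 → 5
  5-5 → 0
  4-2 → 2
  3-3 → 0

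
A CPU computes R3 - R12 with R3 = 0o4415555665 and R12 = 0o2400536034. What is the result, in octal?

0o2015017631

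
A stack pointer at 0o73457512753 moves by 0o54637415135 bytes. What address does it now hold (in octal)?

Add column by column in base 8, right to left:
  3+5 = 0 carry 1
  5+3+1 = 1 carry 1
  7+1+1 = 1 carry 1
  2+5+1 = 0 carry 1
  1+1+1 = 3
  5+4 = 1 carry 1
  7+7+1 = 7 carry 1
  5+3+1 = 1 carry 1
  4+6+1 = 3 carry 1
  3+4+1 = 0 carry 1
  7+5+1 = 5 carry 1
  final carry 1

0o150317130110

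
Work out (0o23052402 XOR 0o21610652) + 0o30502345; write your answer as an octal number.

0o33344615

First 0o23052402 XOR 0o21610652 = 0o02642250.
Add column by column in base 8, right to left:
  0+5 = 5
  5+4 = 1 carry 1
  2+3+1 = 6
  2+2 = 4
  4+0 = 4
  6+5 = 3 carry 1
  2+0+1 = 3
  0+3 = 3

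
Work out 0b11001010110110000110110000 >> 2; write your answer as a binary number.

Right shift by 2: drop the 2 least-significant bits.

0b110010101101100001101100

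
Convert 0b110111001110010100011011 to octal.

0o67162433

Group the bits in threes: 110 111 001 110 010 100 011 011 → 67162433.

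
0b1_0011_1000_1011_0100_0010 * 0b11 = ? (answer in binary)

0b1110101010000111000110

Multiply each base-2 digit by 3, carrying:
  0×3 = 0 → write 0
  1×3 = 3 → write 1 carry 1
  0×3+1 = 1 → write 1
  0×3 = 0 → write 0
  0×3 = 0 → write 0
  0×3 = 0 → write 0
  1×3 = 3 → write 1 carry 1
  0×3+1 = 1 → write 1
  1×3 = 3 → write 1 carry 1
  1×3+1 = 4 → write 0 carry 2
  0×3+2 = 2 → write 0 carry 1
  1×3+1 = 4 → write 0 carry 2
  0×3+2 = 2 → write 0 carry 1
  0×3+1 = 1 → write 1
  0×3 = 0 → write 0
  1×3 = 3 → write 1 carry 1
  1×3+1 = 4 → write 0 carry 2
  1×3+2 = 5 → write 1 carry 2
  0×3+2 = 2 → write 0 carry 1
  0×3+1 = 1 → write 1
  1×3 = 3 → write 1 carry 1
  remaining carry: 1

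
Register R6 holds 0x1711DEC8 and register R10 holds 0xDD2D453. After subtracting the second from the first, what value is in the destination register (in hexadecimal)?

Subtract column by column in base 16:
  8-3 → 5
  C-5 → 7
  E-4 → A
  D-D → 0
  1-2 → F (borrow)
  1-D-1 → 3 (borrow)
  7-D-1 → 9 (borrow)
  1-0-1 → 0

0x93F0A75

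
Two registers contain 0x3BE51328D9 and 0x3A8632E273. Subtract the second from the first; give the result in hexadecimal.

0x15EE04666

Subtract column by column in base 16:
  9-3 → 6
  D-7 → 6
  8-2 → 6
  2-E → 4 (borrow)
  3-2-1 → 0
  1-3 → E (borrow)
  5-6-1 → E (borrow)
  E-8-1 → 5
  B-A → 1
  3-3 → 0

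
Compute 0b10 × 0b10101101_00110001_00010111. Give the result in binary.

0b1010110100110001000101110

Multiply each base-2 digit by 2, carrying:
  1×2 = 2 → write 0 carry 1
  1×2+1 = 3 → write 1 carry 1
  1×2+1 = 3 → write 1 carry 1
  0×2+1 = 1 → write 1
  1×2 = 2 → write 0 carry 1
  0×2+1 = 1 → write 1
  0×2 = 0 → write 0
  0×2 = 0 → write 0
  1×2 = 2 → write 0 carry 1
  0×2+1 = 1 → write 1
  0×2 = 0 → write 0
  0×2 = 0 → write 0
  1×2 = 2 → write 0 carry 1
  1×2+1 = 3 → write 1 carry 1
  0×2+1 = 1 → write 1
  0×2 = 0 → write 0
  1×2 = 2 → write 0 carry 1
  0×2+1 = 1 → write 1
  1×2 = 2 → write 0 carry 1
  1×2+1 = 3 → write 1 carry 1
  0×2+1 = 1 → write 1
  1×2 = 2 → write 0 carry 1
  0×2+1 = 1 → write 1
  1×2 = 2 → write 0 carry 1
  remaining carry: 1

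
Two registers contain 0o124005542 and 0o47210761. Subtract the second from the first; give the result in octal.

0o54574561

Subtract column by column in base 8:
  2-1 → 1
  4-6 → 6 (borrow)
  5-7-1 → 5 (borrow)
  5-0-1 → 4
  0-1 → 7 (borrow)
  0-2-1 → 5 (borrow)
  4-7-1 → 4 (borrow)
  2-4-1 → 5 (borrow)
  1-0-1 → 0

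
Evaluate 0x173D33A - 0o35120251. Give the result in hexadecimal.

0xFF3291

0o35120251 = 0x74A0A9 in hexadecimal.
Subtract column by column in base 16:
  A-9 → 1
  3-A → 9 (borrow)
  3-0-1 → 2
  D-A → 3
  3-4 → F (borrow)
  7-7-1 → F (borrow)
  1-0-1 → 0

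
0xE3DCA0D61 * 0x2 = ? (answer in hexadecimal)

Multiply each base-16 digit by 2, carrying:
  1×2 = 2 → write 2
  6×2 = 12 → write C
  D×2 = 26 → write A carry 1
  0×2+1 = 1 → write 1
  A×2 = 20 → write 4 carry 1
  C×2+1 = 25 → write 9 carry 1
  D×2+1 = 27 → write B carry 1
  3×2+1 = 7 → write 7
  E×2 = 28 → write C carry 1
  remaining carry: 1

0x1C7B941AC2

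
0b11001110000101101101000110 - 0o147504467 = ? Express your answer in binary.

0o147504467 = 0b1100111101000100100110111 in binary.
Subtract column by column in base 2:
  0-1 → 1 (borrow)
  1-1-1 → 1 (borrow)
  1-1-1 → 1 (borrow)
  0-0-1 → 1 (borrow)
  0-1-1 → 0 (borrow)
  0-1-1 → 0 (borrow)
  1-0-1 → 0
  0-0 → 0
  1-1 → 0
  1-0 → 1
  0-0 → 0
  1-1 → 0
  1-0 → 1
  0-0 → 0
  1-0 → 1
  0-1 → 1 (borrow)
  0-0-1 → 1 (borrow)
  0-1-1 → 0 (borrow)
  0-1-1 → 0 (borrow)
  1-1-1 → 1 (borrow)
  1-1-1 → 1 (borrow)
  1-0-1 → 0
  0-0 → 0
  0-1 → 1 (borrow)
  1-1-1 → 1 (borrow)
  1-0-1 → 0

0b1100110011101001000001111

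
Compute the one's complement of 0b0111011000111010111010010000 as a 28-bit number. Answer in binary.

0b1000100111000101000101101111

Invert each bit: 0111011000111010111010010000 → 1000100111000101000101101111.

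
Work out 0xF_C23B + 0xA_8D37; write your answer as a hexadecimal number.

0x1A4F72

Add column by column in base 16, right to left:
  B+7 = 2 carry 1
  3+3+1 = 7
  2+D = F
  C+8 = 4 carry 1
  F+A+1 = A carry 1
  final carry 1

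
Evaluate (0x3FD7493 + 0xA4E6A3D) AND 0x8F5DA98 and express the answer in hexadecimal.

0x841DA90

Add column by column in base 16, right to left:
  3+D = 0 carry 1
  9+3+1 = D
  4+A = E
  7+6 = D
  D+E = B carry 1
  F+4+1 = 4 carry 1
  3+A+1 = E
Sum = 0xE4BDED0; now AND with 0x8F5DA98:
  E&8=8, 4&F=4, B&5=1, D&D=D, E&A=A, D&9=9, 0&8=0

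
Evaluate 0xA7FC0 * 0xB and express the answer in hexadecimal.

Multiply each base-16 digit by 11, carrying:
  0×11 = 0 → write 0
  C×11 = 132 → write 4 carry 8
  F×11+8 = 173 → write D carry 10
  7×11+10 = 87 → write 7 carry 5
  A×11+5 = 115 → write 3 carry 7
  remaining carry: 7

0x737D40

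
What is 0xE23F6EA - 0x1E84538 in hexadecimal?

Subtract column by column in base 16:
  A-8 → 2
  E-3 → B
  6-5 → 1
  F-4 → B
  3-8 → B (borrow)
  2-E-1 → 3 (borrow)
  E-1-1 → C

0xC3BB1B2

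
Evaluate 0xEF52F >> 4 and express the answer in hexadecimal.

Shifting right by 4 bits = 1 hex digit: drop the last 1.

0xEF52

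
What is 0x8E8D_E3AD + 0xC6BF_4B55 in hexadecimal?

Add column by column in base 16, right to left:
  D+5 = 2 carry 1
  A+5+1 = 0 carry 1
  3+B+1 = F
  E+4 = 2 carry 1
  D+F+1 = D carry 1
  8+B+1 = 4 carry 1
  E+6+1 = 5 carry 1
  8+C+1 = 5 carry 1
  final carry 1

0x1554D2F02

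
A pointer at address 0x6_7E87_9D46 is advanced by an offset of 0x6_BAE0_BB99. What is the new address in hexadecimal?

Add column by column in base 16, right to left:
  6+9 = F
  4+9 = D
  D+B = 8 carry 1
  9+B+1 = 5 carry 1
  7+0+1 = 8
  8+E = 6 carry 1
  E+A+1 = 9 carry 1
  7+B+1 = 3 carry 1
  6+6+1 = D

0xD396858DF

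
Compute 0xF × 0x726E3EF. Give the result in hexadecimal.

Multiply each base-16 digit by 15, carrying:
  F×15 = 225 → write 1 carry 14
  E×15+14 = 224 → write 0 carry 14
  3×15+14 = 59 → write B carry 3
  E×15+3 = 213 → write 5 carry 13
  6×15+13 = 103 → write 7 carry 6
  2×15+6 = 36 → write 4 carry 2
  7×15+2 = 107 → write B carry 6
  remaining carry: 6

0x6B475B01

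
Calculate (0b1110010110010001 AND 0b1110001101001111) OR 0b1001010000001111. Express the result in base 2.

0b1110010110010001 AND 0b1110001101001111 = 0b1110000100000001.
Then OR with 0b1001010000001111.

0b1111010100001111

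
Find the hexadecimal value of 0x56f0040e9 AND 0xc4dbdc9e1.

0x44d0040e1

AND each hex digit independently (no carries):
  5&c=4, 6&4=4, f&d=d, 0&b=0, 0&d=0, 4&c=4, 0&9=0, e&e=e, 9&1=1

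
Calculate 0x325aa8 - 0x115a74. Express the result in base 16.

Subtract column by column in base 16:
  8-4 → 4
  a-7 → 3
  a-a → 0
  5-5 → 0
  2-1 → 1
  3-1 → 2

0x210034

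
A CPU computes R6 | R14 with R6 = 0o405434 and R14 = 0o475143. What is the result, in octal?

OR each oct digit independently (no carries):
  4|4=4, 0|7=7, 5|5=5, 4|1=5, 3|4=7, 4|3=7

0o475577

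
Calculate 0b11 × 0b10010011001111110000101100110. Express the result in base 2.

Multiply each base-2 digit by 3, carrying:
  0×3 = 0 → write 0
  1×3 = 3 → write 1 carry 1
  1×3+1 = 4 → write 0 carry 2
  0×3+2 = 2 → write 0 carry 1
  0×3+1 = 1 → write 1
  1×3 = 3 → write 1 carry 1
  1×3+1 = 4 → write 0 carry 2
  0×3+2 = 2 → write 0 carry 1
  1×3+1 = 4 → write 0 carry 2
  0×3+2 = 2 → write 0 carry 1
  0×3+1 = 1 → write 1
  0×3 = 0 → write 0
  0×3 = 0 → write 0
  1×3 = 3 → write 1 carry 1
  1×3+1 = 4 → write 0 carry 2
  1×3+2 = 5 → write 1 carry 2
  1×3+2 = 5 → write 1 carry 2
  1×3+2 = 5 → write 1 carry 2
  1×3+2 = 5 → write 1 carry 2
  0×3+2 = 2 → write 0 carry 1
  0×3+1 = 1 → write 1
  1×3 = 3 → write 1 carry 1
  1×3+1 = 4 → write 0 carry 2
  0×3+2 = 2 → write 0 carry 1
  0×3+1 = 1 → write 1
  1×3 = 3 → write 1 carry 1
  0×3+1 = 1 → write 1
  0×3 = 0 → write 0
  1×3 = 3 → write 1 carry 1
  remaining carry: 1

0b110111001101111010010000110010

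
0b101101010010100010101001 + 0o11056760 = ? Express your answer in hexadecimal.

0b101101010010100010101001 = 0xb528a9 in hexadecimal.
0o11056760 = 0x245df0 in hexadecimal.
Add column by column in base 16, right to left:
  9+0 = 9
  a+f = 9 carry 1
  8+d+1 = 6 carry 1
  2+5+1 = 8
  5+4 = 9
  b+2 = d

0xd98699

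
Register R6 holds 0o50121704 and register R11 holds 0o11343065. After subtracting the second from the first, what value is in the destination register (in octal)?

Subtract column by column in base 8:
  4-5 → 7 (borrow)
  0-6-1 → 1 (borrow)
  7-0-1 → 6
  1-3 → 6 (borrow)
  2-4-1 → 5 (borrow)
  1-3-1 → 5 (borrow)
  0-1-1 → 6 (borrow)
  5-1-1 → 3

0o36556617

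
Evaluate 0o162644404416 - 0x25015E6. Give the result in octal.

0x25015E6 = 0o224012746 in octal.
Subtract column by column in base 8:
  6-6 → 0
  1-4 → 5 (borrow)
  4-7-1 → 4 (borrow)
  4-2-1 → 1
  0-1 → 7 (borrow)
  4-0-1 → 3
  4-4 → 0
  4-2 → 2
  6-2 → 4
  2-0 → 2
  6-0 → 6
  1-0 → 1

0o162420371450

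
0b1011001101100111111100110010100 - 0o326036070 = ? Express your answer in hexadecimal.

0b1011001101100111111100110010100 = 0x59b3f994 in hexadecimal.
0o326036070 = 0x3583c38 in hexadecimal.
Subtract column by column in base 16:
  4-8 → c (borrow)
  9-3-1 → 5
  9-c → d (borrow)
  f-3-1 → b
  3-8 → b (borrow)
  b-5-1 → 5
  9-3 → 6
  5-0 → 5

0x565bbd5c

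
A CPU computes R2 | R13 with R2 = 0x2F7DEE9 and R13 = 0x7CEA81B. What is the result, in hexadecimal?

0x7FFFEFB

OR each hex digit independently (no carries):
  2|7=7, F|C=F, 7|E=F, D|A=F, E|8=E, E|1=F, 9|B=B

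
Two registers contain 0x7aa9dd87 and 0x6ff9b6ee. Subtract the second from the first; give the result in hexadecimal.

0xab02699

Subtract column by column in base 16:
  7-e → 9 (borrow)
  8-e-1 → 9 (borrow)
  d-6-1 → 6
  d-b → 2
  9-9 → 0
  a-f → b (borrow)
  a-f-1 → a (borrow)
  7-6-1 → 0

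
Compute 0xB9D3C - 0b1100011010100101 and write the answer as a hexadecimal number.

0xAD697

0b1100011010100101 = 0xC6A5 in hexadecimal.
Subtract column by column in base 16:
  C-5 → 7
  3-A → 9 (borrow)
  D-6-1 → 6
  9-C → D (borrow)
  B-0-1 → A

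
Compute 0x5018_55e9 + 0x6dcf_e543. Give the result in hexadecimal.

Add column by column in base 16, right to left:
  9+3 = c
  e+4 = 2 carry 1
  5+5+1 = b
  5+e = 3 carry 1
  8+f+1 = 8 carry 1
  1+c+1 = e
  0+d = d
  5+6 = b

0xbde83b2c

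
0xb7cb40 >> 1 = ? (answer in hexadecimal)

1 bits is not a whole number of base-16 digits; in binary: 101101111100101101000000 >> 1 = 10110111110010110100000.

0x5be5a0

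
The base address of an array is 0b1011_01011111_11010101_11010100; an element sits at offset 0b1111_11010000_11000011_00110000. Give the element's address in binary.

Add column by column in base 2, right to left:
  0+0 = 0
  0+0 = 0
  1+0 = 1
  0+0 = 0
  1+1 = 0 carry 1
  0+1+1 = 0 carry 1
  1+0+1 = 0 carry 1
  1+0+1 = 0 carry 1
  1+1+1 = 1 carry 1
  0+1+1 = 0 carry 1
  1+0+1 = 0 carry 1
  0+0+1 = 1
  1+0 = 1
  0+0 = 0
  1+1 = 0 carry 1
  1+1+1 = 1 carry 1
  1+0+1 = 0 carry 1
  1+0+1 = 0 carry 1
  1+0+1 = 0 carry 1
  1+0+1 = 0 carry 1
  1+1+1 = 1 carry 1
  0+0+1 = 1
  1+1 = 0 carry 1
  0+1+1 = 0 carry 1
  1+1+1 = 1 carry 1
  1+1+1 = 1 carry 1
  0+1+1 = 0 carry 1
  1+1+1 = 1 carry 1
  final carry 1

0b11011001100001001100100000100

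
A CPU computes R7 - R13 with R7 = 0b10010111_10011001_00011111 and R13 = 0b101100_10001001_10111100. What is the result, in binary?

0b11010110000111101100011

Subtract column by column in base 2:
  1-0 → 1
  1-0 → 1
  1-1 → 0
  1-1 → 0
  1-1 → 0
  0-1 → 1 (borrow)
  0-0-1 → 1 (borrow)
  0-1-1 → 0 (borrow)
  1-1-1 → 1 (borrow)
  0-0-1 → 1 (borrow)
  0-0-1 → 1 (borrow)
  1-1-1 → 1 (borrow)
  1-0-1 → 0
  0-0 → 0
  0-0 → 0
  1-1 → 0
  1-0 → 1
  1-0 → 1
  1-1 → 0
  0-1 → 1 (borrow)
  1-0-1 → 0
  0-1 → 1 (borrow)
  0-0-1 → 1 (borrow)
  1-0-1 → 0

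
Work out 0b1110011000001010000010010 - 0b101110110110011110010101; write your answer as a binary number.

0b1000100001010110001111101

Subtract column by column in base 2:
  0-1 → 1 (borrow)
  1-0-1 → 0
  0-1 → 1 (borrow)
  0-0-1 → 1 (borrow)
  1-1-1 → 1 (borrow)
  0-0-1 → 1 (borrow)
  0-0-1 → 1 (borrow)
  0-1-1 → 0 (borrow)
  0-1-1 → 0 (borrow)
  0-1-1 → 0 (borrow)
  1-1-1 → 1 (borrow)
  0-0-1 → 1 (borrow)
  1-0-1 → 0
  0-1 → 1 (borrow)
  0-1-1 → 0 (borrow)
  0-0-1 → 1 (borrow)
  0-1-1 → 0 (borrow)
  0-1-1 → 0 (borrow)
  1-0-1 → 0
  1-1 → 0
  0-1 → 1 (borrow)
  0-1-1 → 0 (borrow)
  1-0-1 → 0
  1-1 → 0
  1-0 → 1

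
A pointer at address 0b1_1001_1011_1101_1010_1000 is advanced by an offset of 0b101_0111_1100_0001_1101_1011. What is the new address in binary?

Add column by column in base 2, right to left:
  0+1 = 1
  0+1 = 1
  0+0 = 0
  1+1 = 0 carry 1
  0+1+1 = 0 carry 1
  1+0+1 = 0 carry 1
  0+1+1 = 0 carry 1
  1+1+1 = 1 carry 1
  1+1+1 = 1 carry 1
  0+0+1 = 1
  1+0 = 1
  1+0 = 1
  1+0 = 1
  1+0 = 1
  0+1 = 1
  1+1 = 0 carry 1
  1+1+1 = 1 carry 1
  0+1+1 = 0 carry 1
  0+1+1 = 0 carry 1
  1+0+1 = 0 carry 1
  1+1+1 = 1 carry 1
  0+0+1 = 1
  0+1 = 1

0b11100010111111110000011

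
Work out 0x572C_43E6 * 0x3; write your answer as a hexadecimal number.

Multiply each base-16 digit by 3, carrying:
  6×3 = 18 → write 2 carry 1
  E×3+1 = 43 → write B carry 2
  3×3+2 = 11 → write B
  4×3 = 12 → write C
  C×3 = 36 → write 4 carry 2
  2×3+2 = 8 → write 8
  7×3 = 21 → write 5 carry 1
  5×3+1 = 16 → write 0 carry 1
  remaining carry: 1

0x10584CBB2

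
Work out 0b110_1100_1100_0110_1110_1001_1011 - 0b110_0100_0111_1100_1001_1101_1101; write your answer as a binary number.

0b100001001010010010111110

Subtract column by column in base 2:
  1-1 → 0
  1-0 → 1
  0-1 → 1 (borrow)
  1-1-1 → 1 (borrow)
  1-1-1 → 1 (borrow)
  0-0-1 → 1 (borrow)
  0-1-1 → 0 (borrow)
  1-1-1 → 1 (borrow)
  0-1-1 → 0 (borrow)
  1-0-1 → 0
  1-0 → 1
  1-1 → 0
  0-0 → 0
  1-0 → 1
  1-1 → 0
  0-1 → 1 (borrow)
  0-1-1 → 0 (borrow)
  0-1-1 → 0 (borrow)
  1-1-1 → 1 (borrow)
  1-0-1 → 0
  0-0 → 0
  0-0 → 0
  1-1 → 0
  1-0 → 1
  0-0 → 0
  1-1 → 0
  1-1 → 0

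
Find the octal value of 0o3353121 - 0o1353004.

Subtract column by column in base 8:
  1-4 → 5 (borrow)
  2-0-1 → 1
  1-0 → 1
  3-3 → 0
  5-5 → 0
  3-3 → 0
  3-1 → 2

0o2000115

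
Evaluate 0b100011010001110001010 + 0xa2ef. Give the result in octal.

0o4443171

0b100011010001110001010 = 0o4321612 in octal.
0xa2ef = 0o121357 in octal.
Add column by column in base 8, right to left:
  2+7 = 1 carry 1
  1+5+1 = 7
  6+3 = 1 carry 1
  1+1+1 = 3
  2+2 = 4
  3+1 = 4
  4+0 = 4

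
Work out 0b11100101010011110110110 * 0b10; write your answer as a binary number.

0b111001010100111101101100

Multiply each base-2 digit by 2, carrying:
  0×2 = 0 → write 0
  1×2 = 2 → write 0 carry 1
  1×2+1 = 3 → write 1 carry 1
  0×2+1 = 1 → write 1
  1×2 = 2 → write 0 carry 1
  1×2+1 = 3 → write 1 carry 1
  0×2+1 = 1 → write 1
  1×2 = 2 → write 0 carry 1
  1×2+1 = 3 → write 1 carry 1
  1×2+1 = 3 → write 1 carry 1
  1×2+1 = 3 → write 1 carry 1
  0×2+1 = 1 → write 1
  0×2 = 0 → write 0
  1×2 = 2 → write 0 carry 1
  0×2+1 = 1 → write 1
  1×2 = 2 → write 0 carry 1
  0×2+1 = 1 → write 1
  1×2 = 2 → write 0 carry 1
  0×2+1 = 1 → write 1
  0×2 = 0 → write 0
  1×2 = 2 → write 0 carry 1
  1×2+1 = 3 → write 1 carry 1
  1×2+1 = 3 → write 1 carry 1
  remaining carry: 1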